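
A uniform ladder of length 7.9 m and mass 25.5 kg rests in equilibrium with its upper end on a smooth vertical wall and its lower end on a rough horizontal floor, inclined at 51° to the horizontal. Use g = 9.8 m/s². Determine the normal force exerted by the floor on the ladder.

ΣF_y = 0: N_floor = 25.5×9.8 = 249.9 N.

N_floor ≈ 250 N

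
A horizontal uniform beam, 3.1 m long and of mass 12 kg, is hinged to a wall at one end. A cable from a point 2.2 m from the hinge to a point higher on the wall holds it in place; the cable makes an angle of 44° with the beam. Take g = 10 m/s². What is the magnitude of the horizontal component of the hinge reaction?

Take torques about the hinge: T sin 44° · 2.2 = 12×10×1.55 = 186 N·m.
So T = 186 / (0.6947 × 2.2) = 121.71 N.
ΣF_x = 0: H_x = T cos 44° = 87.549 N.

H_x ≈ 87.5 N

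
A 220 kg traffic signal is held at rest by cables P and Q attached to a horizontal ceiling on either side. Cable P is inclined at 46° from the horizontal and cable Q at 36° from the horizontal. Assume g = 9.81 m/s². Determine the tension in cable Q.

T_Q ≈ 1510 N

Weight W = 220 × 9.81 = 2158 N acts straight down.
Horizontal: T_P cos 46° = T_Q cos 36°  →  T_P = 1.165 T_Q.
Vertical: T_P sin 46° + T_Q sin 36° = 2158.
Substituting the horizontal relation into the vertical equation gives 1.426 T_Q = 2158, so T_Q = 1514 N.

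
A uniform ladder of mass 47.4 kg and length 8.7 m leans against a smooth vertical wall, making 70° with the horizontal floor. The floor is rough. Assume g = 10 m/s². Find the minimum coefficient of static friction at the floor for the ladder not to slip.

μ_min ≈ 0.182

ΣF_y = 0: N_floor = 47.4×10 = 474 N.
Torques about the foot: N_wall · 8.7 sin 70° = 47.4×10×4.35 cos 70° → N_wall = 86.261 N.
ΣF_x = 0: f_floor = N_wall = 86.261 N.
μ_min = f_floor / N_floor = 86.261 / 474 = 0.182.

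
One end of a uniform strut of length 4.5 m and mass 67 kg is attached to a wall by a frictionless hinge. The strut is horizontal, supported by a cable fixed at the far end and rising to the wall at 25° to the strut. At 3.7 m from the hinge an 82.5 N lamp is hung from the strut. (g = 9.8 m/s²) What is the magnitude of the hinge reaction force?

|H| ≈ 916 N

Take torques about the hinge: T sin 25° · 4.5 = 67×9.8×2.25 + 82.5×3.7 = 1782.6 N·m.
So T = 1782.6 / (0.4226 × 4.5) = 937.33 N.
ΣF_x = 0: H_x = T cos 25° = 849.51 N.
ΣF_y = 0: H_y = (67×9.8 + 82.5) − T sin 25° = 739.1 − 396.13 = 342.97 N.
|H| = √(H_x² + H_y²) = √((849.51)² + (342.97)²) = 916.13 N.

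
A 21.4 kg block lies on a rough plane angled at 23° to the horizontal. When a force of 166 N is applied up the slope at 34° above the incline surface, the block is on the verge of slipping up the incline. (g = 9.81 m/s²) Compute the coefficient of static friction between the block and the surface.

μ ≈ 0.554

On the verge of sliding up the incline, friction is at its maximum μN and acts down the slope.
Perpendicular to incline: N = W cos 23° − P sin 34° = 193.2 − 92.83 = 100.4 N.
Along incline: P cos 34° − μN = W sin 23° → μ = −(W sin 23° − P cos 34°) / N = 0.5536.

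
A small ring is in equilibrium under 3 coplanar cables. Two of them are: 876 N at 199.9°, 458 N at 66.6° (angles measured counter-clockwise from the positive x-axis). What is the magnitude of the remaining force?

Sum the known components: ΣF_x = -641.8 N, ΣF_y = 122.2 N.
For equilibrium the remaining force must supply (−ΣF_x, −ΣF_y) = (641.8, -122.2) N.
Magnitude = √((641.8)² + (-122.2)²) = 653.3 N; direction = atan2(-122.2, 641.8) = 349.2°.

F ≈ 653 N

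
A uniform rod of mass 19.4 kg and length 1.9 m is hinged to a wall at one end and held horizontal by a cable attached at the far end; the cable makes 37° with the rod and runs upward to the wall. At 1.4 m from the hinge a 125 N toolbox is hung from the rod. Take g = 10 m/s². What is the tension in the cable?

Take torques about the hinge: T sin 37° · 1.9 = 19.4×10×0.95 + 125×1.4 = 359.3 N·m.
So T = 359.3 / (0.6018 × 1.9) = 314.22 N.

T ≈ 314 N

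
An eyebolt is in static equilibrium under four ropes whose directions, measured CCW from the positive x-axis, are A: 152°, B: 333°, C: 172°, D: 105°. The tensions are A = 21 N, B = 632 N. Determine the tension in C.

T_C ≈ 494 N

Resolve: ΣF_x = 21 cos 152° + 632 cos 333° + T_C cos 172° + T_D cos 105° = 0.
        ΣF_y = 21 sin 152° + 632 sin 333° + T_C sin 172° + T_D sin 105° = 0.
The known terms sum to (544.6, -277.1) N, so -0.9903 T_C − 0.2588 T_D = -544.6 and 0.1392 T_C + 0.9659 T_D = 277.1.
Solving simultaneously: T_C = 493.5 N, T_D = 215.7 N.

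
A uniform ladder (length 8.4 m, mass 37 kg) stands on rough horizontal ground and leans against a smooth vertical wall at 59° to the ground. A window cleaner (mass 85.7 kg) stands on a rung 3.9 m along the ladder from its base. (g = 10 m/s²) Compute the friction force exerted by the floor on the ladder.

Torques about the foot: N_wall · 8.4 sin 59° = 37×10×4.2 cos 59° + 85.7×10×3.9 cos 59° → N_wall = 350.24 N.
ΣF_x = 0: f_floor = N_wall = 350.24 N.

f ≈ 350 N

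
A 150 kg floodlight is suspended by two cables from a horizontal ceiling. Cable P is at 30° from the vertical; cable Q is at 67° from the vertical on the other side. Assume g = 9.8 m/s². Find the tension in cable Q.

Angles from the horizontal: cable P is 90° − 30° = 60°, cable Q is 90° − 67° = 23°.
Weight W = 150 × 9.8 = 1470 N acts straight down.
Horizontal: T_P cos 60° = T_Q cos 23°  →  T_P = 1.841 T_Q.
Vertical: T_P sin 60° + T_Q sin 23° = 1470.
Substituting the horizontal relation into the vertical equation gives 1.985 T_Q = 1470, so T_Q = 740.5 N.

T_Q ≈ 741 N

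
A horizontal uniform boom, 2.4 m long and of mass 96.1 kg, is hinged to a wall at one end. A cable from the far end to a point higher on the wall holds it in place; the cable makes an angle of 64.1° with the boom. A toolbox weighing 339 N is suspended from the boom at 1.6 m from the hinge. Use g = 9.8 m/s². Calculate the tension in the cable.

T ≈ 775 N

Take torques about the hinge: T sin 64.1° · 2.4 = 96.1×9.8×1.2 + 339×1.6 = 1672.5 N·m.
So T = 1672.5 / (0.8996 × 2.4) = 774.7 N.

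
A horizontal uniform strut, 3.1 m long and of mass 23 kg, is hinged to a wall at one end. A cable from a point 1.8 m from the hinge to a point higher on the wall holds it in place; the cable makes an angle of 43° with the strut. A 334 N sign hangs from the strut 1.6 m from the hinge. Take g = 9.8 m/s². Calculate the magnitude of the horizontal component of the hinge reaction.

Take torques about the hinge: T sin 43° · 1.8 = 23×9.8×1.55 + 334×1.6 = 883.77 N·m.
So T = 883.77 / (0.6820 × 1.8) = 719.92 N.
ΣF_x = 0: H_x = T cos 43° = 526.52 N.

H_x ≈ 527 N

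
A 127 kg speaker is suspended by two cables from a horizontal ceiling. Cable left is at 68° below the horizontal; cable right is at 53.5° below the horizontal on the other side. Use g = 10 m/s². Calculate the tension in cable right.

Weight W = 127 × 10 = 1270 N acts straight down.
Horizontal: T_left cos 68° = T_right cos 53.5°  →  T_left = 1.588 T_right.
Vertical: T_left sin 68° + T_right sin 53.5° = 1270.
Substituting the horizontal relation into the vertical equation gives 2.276 T_right = 1270, so T_right = 558 N.

T_right ≈ 558 N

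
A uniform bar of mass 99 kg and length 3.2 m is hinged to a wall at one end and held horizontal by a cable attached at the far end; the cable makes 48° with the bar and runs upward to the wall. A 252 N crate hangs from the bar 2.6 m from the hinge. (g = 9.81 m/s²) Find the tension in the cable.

T ≈ 929 N

Take torques about the hinge: T sin 48° · 3.2 = 99×9.81×1.6 + 252×2.6 = 2209.1 N·m.
So T = 2209.1 / (0.7431 × 3.2) = 928.95 N.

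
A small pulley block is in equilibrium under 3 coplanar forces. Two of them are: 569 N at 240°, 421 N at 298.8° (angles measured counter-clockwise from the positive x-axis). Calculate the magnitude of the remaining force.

F ≈ 866 N

Sum the known components: ΣF_x = -81.68 N, ΣF_y = -861.7 N.
For equilibrium the remaining force must supply (−ΣF_x, −ΣF_y) = (81.68, 861.7) N.
Magnitude = √((81.68)² + (861.7)²) = 865.6 N; direction = atan2(861.7, 81.68) = 84.6°.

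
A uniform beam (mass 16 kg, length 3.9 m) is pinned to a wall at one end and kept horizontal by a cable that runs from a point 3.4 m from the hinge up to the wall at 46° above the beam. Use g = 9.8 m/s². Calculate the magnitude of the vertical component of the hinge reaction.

|H_y| ≈ 66.9 N

Take torques about the hinge: T sin 46° · 3.4 = 16×9.8×1.95 = 305.76 N·m.
So T = 305.76 / (0.7193 × 3.4) = 125.02 N.
ΣF_y = 0: H_y = (16×9.8) − T sin 46° = 156.8 − 89.929 = 66.871 N.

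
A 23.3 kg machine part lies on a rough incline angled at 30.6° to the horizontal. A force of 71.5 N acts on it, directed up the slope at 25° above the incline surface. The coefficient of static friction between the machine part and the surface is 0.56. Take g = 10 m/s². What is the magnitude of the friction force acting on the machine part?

f ≈ 53.8 N

Axes along / perpendicular to the incline. W sin 30.6° = 118.6 N down-slope; W cos 30.6° = 200.6 N into the surface.
Perpendicular: N = W cos 30.6° − P sin 25° = 200.6 − 30.22 = 170.3 N.
Along incline: P cos 25° + f = W sin 30.6° (friction acts up-slope) → f = 118.6 − 64.8 = 53.81 N.
|f| = 53.81 N ≤ μN = 95.39 N, so the machine part is indeed static.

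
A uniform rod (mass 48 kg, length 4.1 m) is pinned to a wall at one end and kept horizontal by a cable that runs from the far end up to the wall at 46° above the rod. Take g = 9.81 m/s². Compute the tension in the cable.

T ≈ 327 N

Take torques about the hinge: T sin 46° · 4.1 = 48×9.81×2.05 = 965.3 N·m.
So T = 965.3 / (0.7193 × 4.1) = 327.3 N.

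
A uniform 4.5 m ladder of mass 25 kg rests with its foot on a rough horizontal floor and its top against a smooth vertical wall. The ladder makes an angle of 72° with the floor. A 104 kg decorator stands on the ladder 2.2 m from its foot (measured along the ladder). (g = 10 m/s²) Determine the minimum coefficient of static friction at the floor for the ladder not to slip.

ΣF_y = 0: N_floor = 25×10 + 104×10 = 1290 N.
Torques about the foot: N_wall · 4.5 sin 72° = 25×10×2.25 cos 72° + 104×10×2.2 cos 72° → N_wall = 205.82 N.
ΣF_x = 0: f_floor = N_wall = 205.82 N.
μ_min = f_floor / N_floor = 205.82 / 1290 = 0.1595.

μ_min ≈ 0.160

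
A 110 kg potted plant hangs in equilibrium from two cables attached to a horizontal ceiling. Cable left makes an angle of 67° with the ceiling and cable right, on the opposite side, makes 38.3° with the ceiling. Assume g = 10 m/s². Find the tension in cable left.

T_left ≈ 895 N

Weight W = 110 × 10 = 1100 N acts straight down.
Horizontal: T_left cos 67° = T_right cos 38.3°  →  T_right = 0.4979 T_left.
Vertical: T_left sin 67° + T_right sin 38.3° = 1100.
Substituting the horizontal relation into the vertical equation gives 1.229 T_left = 1100, so T_left = 895 N.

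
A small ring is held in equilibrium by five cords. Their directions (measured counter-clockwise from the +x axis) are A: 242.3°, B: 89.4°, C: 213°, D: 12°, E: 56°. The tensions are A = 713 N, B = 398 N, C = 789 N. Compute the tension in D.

Resolve: ΣF_x = 713 cos 242.3° + 398 cos 89.4° + 789 cos 213° + T_D cos 12° + T_E cos 56° = 0.
        ΣF_y = 713 sin 242.3° + 398 sin 89.4° + 789 sin 213° + T_D sin 12° + T_E sin 56° = 0.
The known terms sum to (-989, -663) N, so 0.9781 T_D + 0.5592 T_E = 989 and 0.2079 T_D + 0.8290 T_E = 663.
Solving simultaneously: T_D = 646.6 N, T_E = 637.6 N.

T_D ≈ 647 N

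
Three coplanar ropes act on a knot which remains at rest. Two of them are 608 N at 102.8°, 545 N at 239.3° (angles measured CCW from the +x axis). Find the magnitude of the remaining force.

F ≈ 431 N

Sum the known components: ΣF_x = -412.9 N, ΣF_y = 124.3 N.
For equilibrium the remaining force must supply (−ΣF_x, −ΣF_y) = (412.9, -124.3) N.
Magnitude = √((412.9)² + (-124.3)²) = 431.2 N; direction = atan2(-124.3, 412.9) = 343.3°.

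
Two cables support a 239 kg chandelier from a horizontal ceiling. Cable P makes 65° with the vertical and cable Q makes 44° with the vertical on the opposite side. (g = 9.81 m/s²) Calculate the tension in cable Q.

T_Q ≈ 2250 N

Angles from the horizontal: cable P is 90° − 65° = 25°, cable Q is 90° − 44° = 46°.
Weight W = 239 × 9.81 = 2345 N acts straight down.
Horizontal: T_P cos 25° = T_Q cos 46°  →  T_P = 0.7665 T_Q.
Vertical: T_P sin 25° + T_Q sin 46° = 2345.
Substituting the horizontal relation into the vertical equation gives 1.043 T_Q = 2345, so T_Q = 2247 N.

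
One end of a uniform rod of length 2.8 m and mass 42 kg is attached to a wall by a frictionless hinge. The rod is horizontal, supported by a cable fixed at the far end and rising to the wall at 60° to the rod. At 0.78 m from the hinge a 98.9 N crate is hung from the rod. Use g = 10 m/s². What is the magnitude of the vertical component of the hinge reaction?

|H_y| ≈ 281 N

Take torques about the hinge: T sin 60° · 2.8 = 42×10×1.4 + 98.9×0.78 = 665.14 N·m.
So T = 665.14 / (0.8660 × 2.8) = 274.3 N.
ΣF_y = 0: H_y = (42×10 + 98.9) − T sin 60° = 518.9 − 237.55 = 281.35 N.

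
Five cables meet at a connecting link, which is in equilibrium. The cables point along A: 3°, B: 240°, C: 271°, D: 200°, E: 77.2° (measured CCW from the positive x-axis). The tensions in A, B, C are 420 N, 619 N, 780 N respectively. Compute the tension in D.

Resolve: ΣF_x = 420 cos 3° + 619 cos 240° + 780 cos 271° + T_D cos 200° + T_E cos 77.2° = 0.
        ΣF_y = 420 sin 3° + 619 sin 240° + 780 sin 271° + T_D sin 200° + T_E sin 77.2° = 0.
The known terms sum to (123.5, -1294) N, so -0.9397 T_D + 0.2215 T_E = -123.5 and -0.3420 T_D + 0.9751 T_E = 1294.
Solving simultaneously: T_D = 484.4 N, T_E = 1497 N.

T_D ≈ 484 N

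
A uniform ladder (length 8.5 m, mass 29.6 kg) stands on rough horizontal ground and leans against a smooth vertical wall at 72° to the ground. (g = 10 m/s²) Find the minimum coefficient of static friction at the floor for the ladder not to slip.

ΣF_y = 0: N_floor = 29.6×10 = 296 N.
Torques about the foot: N_wall · 8.5 sin 72° = 29.6×10×4.25 cos 72° → N_wall = 48.088 N.
ΣF_x = 0: f_floor = N_wall = 48.088 N.
μ_min = f_floor / N_floor = 48.088 / 296 = 0.1625.

μ_min ≈ 0.162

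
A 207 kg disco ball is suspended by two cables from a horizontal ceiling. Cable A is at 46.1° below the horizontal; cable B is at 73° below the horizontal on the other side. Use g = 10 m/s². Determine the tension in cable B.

Weight W = 207 × 10 = 2070 N acts straight down.
Horizontal: T_A cos 46.1° = T_B cos 73°  →  T_A = 0.4216 T_B.
Vertical: T_A sin 46.1° + T_B sin 73° = 2070.
Substituting the horizontal relation into the vertical equation gives 1.26 T_B = 2070, so T_B = 1643 N.

T_B ≈ 1640 N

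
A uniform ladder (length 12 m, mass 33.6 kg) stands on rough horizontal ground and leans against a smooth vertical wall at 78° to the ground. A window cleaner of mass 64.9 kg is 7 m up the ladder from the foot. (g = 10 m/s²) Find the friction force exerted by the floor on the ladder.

f ≈ 116 N

Torques about the foot: N_wall · 12 sin 78° = 33.6×10×6 cos 78° + 64.9×10×7 cos 78° → N_wall = 116.18 N.
ΣF_x = 0: f_floor = N_wall = 116.18 N.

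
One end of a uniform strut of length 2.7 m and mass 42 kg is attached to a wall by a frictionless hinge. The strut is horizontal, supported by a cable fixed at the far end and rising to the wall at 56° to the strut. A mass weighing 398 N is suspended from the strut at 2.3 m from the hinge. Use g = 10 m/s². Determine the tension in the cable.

Take torques about the hinge: T sin 56° · 2.7 = 42×10×1.35 + 398×2.3 = 1482.4 N·m.
So T = 1482.4 / (0.8290 × 2.7) = 662.26 N.

T ≈ 662 N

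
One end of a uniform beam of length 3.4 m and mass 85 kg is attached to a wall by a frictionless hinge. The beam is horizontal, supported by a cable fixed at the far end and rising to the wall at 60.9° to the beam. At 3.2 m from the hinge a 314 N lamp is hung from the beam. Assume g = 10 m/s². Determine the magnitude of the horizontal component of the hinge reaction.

H_x ≈ 401 N

Take torques about the hinge: T sin 60.9° · 3.4 = 85×10×1.7 + 314×3.2 = 2449.8 N·m.
So T = 2449.8 / (0.8738 × 3.4) = 824.62 N.
ΣF_x = 0: H_x = T cos 60.9° = 401.04 N.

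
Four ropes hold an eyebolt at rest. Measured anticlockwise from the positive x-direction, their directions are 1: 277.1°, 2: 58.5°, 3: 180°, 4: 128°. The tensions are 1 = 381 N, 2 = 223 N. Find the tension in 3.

Resolve: ΣF_x = 381 cos 277.1° + 223 cos 58.5° + T_3 cos 180° + T_4 cos 128° = 0.
        ΣF_y = 381 sin 277.1° + 223 sin 58.5° + T_3 sin 180° + T_4 sin 128° = 0.
The known terms sum to (163.6, -187.9) N, so -1.0000 T_3 − 0.6157 T_4 = -163.6 and 0.0000 T_3 + 0.7880 T_4 = 187.9.
Solving simultaneously: T_3 = 16.77 N, T_4 = 238.5 N.

T_3 ≈ 16.8 N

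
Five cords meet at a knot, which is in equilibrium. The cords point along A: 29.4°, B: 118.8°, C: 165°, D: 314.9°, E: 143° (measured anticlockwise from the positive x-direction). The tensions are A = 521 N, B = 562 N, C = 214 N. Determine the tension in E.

Resolve: ΣF_x = 521 cos 29.4° + 562 cos 118.8° + 214 cos 165° + T_D cos 314.9° + T_E cos 143° = 0.
        ΣF_y = 521 sin 29.4° + 562 sin 118.8° + 214 sin 165° + T_D sin 314.9° + T_E sin 143° = 0.
The known terms sum to (-23.55, 803.6) N, so 0.7059 T_D − 0.7986 T_E = 23.55 and -0.7083 T_D + 0.6018 T_E = -803.6.
Solving simultaneously: T_D = 4454 N, T_E = 3908 N.

T_E ≈ 3910 N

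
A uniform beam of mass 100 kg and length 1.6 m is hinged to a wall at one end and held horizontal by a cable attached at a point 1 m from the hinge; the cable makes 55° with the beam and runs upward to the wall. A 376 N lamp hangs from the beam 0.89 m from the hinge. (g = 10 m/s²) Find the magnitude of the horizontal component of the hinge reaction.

H_x ≈ 794 N

Take torques about the hinge: T sin 55° · 1 = 100×10×0.8 + 376×0.89 = 1134.6 N·m.
So T = 1134.6 / (0.8192 × 1) = 1385.1 N.
ΣF_x = 0: H_x = T cos 55° = 794.48 N.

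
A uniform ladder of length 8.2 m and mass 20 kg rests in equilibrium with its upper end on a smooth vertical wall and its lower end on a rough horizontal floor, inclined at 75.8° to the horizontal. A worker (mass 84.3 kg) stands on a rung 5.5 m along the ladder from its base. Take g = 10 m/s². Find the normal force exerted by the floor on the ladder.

ΣF_y = 0: N_floor = 20×10 + 84.3×10 = 1043 N.

N_floor ≈ 1040 N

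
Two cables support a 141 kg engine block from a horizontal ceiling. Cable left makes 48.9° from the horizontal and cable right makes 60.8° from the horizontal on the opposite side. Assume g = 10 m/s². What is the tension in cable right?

Weight W = 141 × 10 = 1410 N acts straight down.
Horizontal: T_left cos 48.9° = T_right cos 60.8°  →  T_left = 0.7421 T_right.
Vertical: T_left sin 48.9° + T_right sin 60.8° = 1410.
Substituting the horizontal relation into the vertical equation gives 1.432 T_right = 1410, so T_right = 984.5 N.

T_right ≈ 985 N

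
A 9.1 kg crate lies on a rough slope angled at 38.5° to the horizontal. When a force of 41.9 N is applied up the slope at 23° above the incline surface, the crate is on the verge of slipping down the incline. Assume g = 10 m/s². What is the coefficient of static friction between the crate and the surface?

μ ≈ 0.330

On the verge of sliding down the incline, friction is at its maximum μN and acts up the slope.
Perpendicular to incline: N = W cos 38.5° − P sin 23° = 71.22 − 16.37 = 54.85 N.
Along incline: P cos 23° + μN = W sin 38.5° → μ = (W sin 38.5° − P cos 23°) / N = 0.3296.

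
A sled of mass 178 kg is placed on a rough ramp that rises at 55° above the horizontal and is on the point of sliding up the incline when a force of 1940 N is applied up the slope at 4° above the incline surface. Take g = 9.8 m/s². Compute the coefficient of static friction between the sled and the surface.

μ ≈ 0.585

On the verge of sliding up the incline, friction is at its maximum μN and acts down the slope.
Perpendicular to incline: N = W cos 55° − P sin 4° = 1001 − 135.3 = 865.2 N.
Along incline: P cos 4° − μN = W sin 55° → μ = −(W sin 55° − P cos 4°) / N = 0.5852.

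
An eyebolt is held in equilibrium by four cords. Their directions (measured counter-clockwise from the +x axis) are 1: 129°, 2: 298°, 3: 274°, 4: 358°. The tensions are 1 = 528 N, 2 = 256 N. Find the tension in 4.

Resolve: ΣF_x = 528 cos 129° + 256 cos 298° + T_3 cos 274° + T_4 cos 358° = 0.
        ΣF_y = 528 sin 129° + 256 sin 298° + T_3 sin 274° + T_4 sin 358° = 0.
The known terms sum to (-212.1, 184.3) N, so 0.0698 T_3 + 0.9994 T_4 = 212.1 and -0.9976 T_3 − 0.0349 T_4 = -184.3.
Solving simultaneously: T_3 = 177.8 N, T_4 = 199.8 N.

T_4 ≈ 200 N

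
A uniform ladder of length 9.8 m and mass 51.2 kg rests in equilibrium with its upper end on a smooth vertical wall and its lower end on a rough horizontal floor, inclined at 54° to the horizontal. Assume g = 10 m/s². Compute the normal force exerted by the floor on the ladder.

N_floor ≈ 512 N

ΣF_y = 0: N_floor = 51.2×10 = 512 N.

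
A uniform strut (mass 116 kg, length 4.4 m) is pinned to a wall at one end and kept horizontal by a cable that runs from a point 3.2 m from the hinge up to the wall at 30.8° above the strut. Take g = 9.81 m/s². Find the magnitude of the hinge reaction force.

Take torques about the hinge: T sin 30.8° · 3.2 = 116×9.81×2.2 = 2503.5 N·m.
So T = 2503.5 / (0.5120 × 3.2) = 1527.9 N.
ΣF_x = 0: H_x = T cos 30.8° = 1312.4 N.
ΣF_y = 0: H_y = (116×9.81) − T sin 30.8° = 1138 − 782.35 = 355.61 N.
|H| = √(H_x² + H_y²) = √((1312.4)² + (355.61)²) = 1359.7 N.

|H| ≈ 1360 N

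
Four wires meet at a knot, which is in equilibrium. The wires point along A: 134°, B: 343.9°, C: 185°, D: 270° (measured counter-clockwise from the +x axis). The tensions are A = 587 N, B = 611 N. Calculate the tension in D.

Resolve: ΣF_x = 587 cos 134° + 611 cos 343.9° + T_C cos 185° + T_D cos 270° = 0.
        ΣF_y = 587 sin 134° + 611 sin 343.9° + T_C sin 185° + T_D sin 270° = 0.
The known terms sum to (179.3, 252.8) N, so -0.9962 T_C + 0.0000 T_D = -179.3 and -0.0872 T_C − 1.0000 T_D = -252.8.
Solving simultaneously: T_C = 180 N, T_D = 237.1 N.

T_D ≈ 237 N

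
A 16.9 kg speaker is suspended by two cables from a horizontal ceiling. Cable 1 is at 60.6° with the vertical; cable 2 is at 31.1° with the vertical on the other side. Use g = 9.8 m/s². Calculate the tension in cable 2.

Angles from the horizontal: cable 1 is 90° − 60.6° = 29.4°, cable 2 is 90° − 31.1° = 58.9°.
Weight W = 16.9 × 9.8 = 165.6 N acts straight down.
Horizontal: T_1 cos 29.4° = T_2 cos 58.9°  →  T_1 = 0.5929 T_2.
Vertical: T_1 sin 29.4° + T_2 sin 58.9° = 165.6.
Substituting the horizontal relation into the vertical equation gives 1.147 T_2 = 165.6, so T_2 = 144.4 N.

T_2 ≈ 144 N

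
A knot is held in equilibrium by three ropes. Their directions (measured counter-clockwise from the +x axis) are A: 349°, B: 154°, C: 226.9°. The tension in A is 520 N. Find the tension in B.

T_B ≈ 461 N

Resolve: ΣF_x = 520 cos 349° + T_B cos 154° + T_C cos 226.9° = 0.
        ΣF_y = 520 sin 349° + T_B sin 154° + T_C sin 226.9° = 0.
The known terms sum to (510.4, -99.22) N, so -0.8988 T_B − 0.6833 T_C = -510.4 and 0.4384 T_B − 0.7302 T_C = 99.22.
Solving simultaneously: T_B = 460.9 N, T_C = 140.8 N.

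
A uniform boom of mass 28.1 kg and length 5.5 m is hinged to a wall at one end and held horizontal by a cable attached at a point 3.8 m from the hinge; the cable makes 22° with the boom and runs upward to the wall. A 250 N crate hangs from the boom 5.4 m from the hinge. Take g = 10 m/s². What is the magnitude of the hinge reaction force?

|H| ≈ 1380 N

Take torques about the hinge: T sin 22° · 3.8 = 28.1×10×2.75 + 250×5.4 = 2122.8 N·m.
So T = 2122.8 / (0.3746 × 3.8) = 1491.2 N.
ΣF_x = 0: H_x = T cos 22° = 1382.6 N.
ΣF_y = 0: H_y = (28.1×10 + 250) − T sin 22° = 531 − 558.62 = -27.618 N.
|H| = √(H_x² + H_y²) = √((1382.6)² + (-27.618)²) = 1382.9 N.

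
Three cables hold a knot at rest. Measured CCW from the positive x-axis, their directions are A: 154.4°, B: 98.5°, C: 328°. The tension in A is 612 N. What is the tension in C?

Resolve: ΣF_x = 612 cos 154.4° + T_B cos 98.5° + T_C cos 328° = 0.
        ΣF_y = 612 sin 154.4° + T_B sin 98.5° + T_C sin 328° = 0.
The known terms sum to (-551.9, 264.4) N, so -0.1478 T_B + 0.8480 T_C = 551.9 and 0.9890 T_B − 0.5299 T_C = -264.4.
Solving simultaneously: T_B = 89.71 N, T_C = 666.5 N.

T_C ≈ 666 N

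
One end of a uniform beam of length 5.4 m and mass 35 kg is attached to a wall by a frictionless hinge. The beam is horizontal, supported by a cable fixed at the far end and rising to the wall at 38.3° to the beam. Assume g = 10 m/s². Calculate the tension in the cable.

T ≈ 282 N

Take torques about the hinge: T sin 38.3° · 5.4 = 35×10×2.7 = 945 N·m.
So T = 945 / (0.6198 × 5.4) = 282.36 N.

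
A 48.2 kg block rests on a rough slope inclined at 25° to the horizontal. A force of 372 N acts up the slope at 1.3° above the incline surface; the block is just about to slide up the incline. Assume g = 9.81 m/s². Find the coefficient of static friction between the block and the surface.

On the verge of sliding up the incline, friction is at its maximum μN and acts down the slope.
Perpendicular to incline: N = W cos 25° − P sin 1.3° = 428.5 − 8.44 = 420.1 N.
Along incline: P cos 1.3° − μN = W sin 25° → μ = −(W sin 25° − P cos 1.3°) / N = 0.4096.

μ ≈ 0.410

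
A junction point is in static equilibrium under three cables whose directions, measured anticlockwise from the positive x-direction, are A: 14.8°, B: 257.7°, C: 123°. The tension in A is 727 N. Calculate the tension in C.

Resolve: ΣF_x = 727 cos 14.8° + T_B cos 257.7° + T_C cos 123° = 0.
        ΣF_y = 727 sin 14.8° + T_B sin 257.7° + T_C sin 123° = 0.
The known terms sum to (702.9, 185.7) N, so -0.2130 T_B − 0.5446 T_C = -702.9 and -0.9770 T_B + 0.8387 T_C = -185.7.
Solving simultaneously: T_B = 971.6 N, T_C = 910.5 N.

T_C ≈ 911 N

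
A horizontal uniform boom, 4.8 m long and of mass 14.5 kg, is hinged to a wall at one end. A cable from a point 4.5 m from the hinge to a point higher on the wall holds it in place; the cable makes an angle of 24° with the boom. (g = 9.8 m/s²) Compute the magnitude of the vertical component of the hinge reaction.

Take torques about the hinge: T sin 24° · 4.5 = 14.5×9.8×2.4 = 341.04 N·m.
So T = 341.04 / (0.4067 × 4.5) = 186.33 N.
ΣF_y = 0: H_y = (14.5×9.8) − T sin 24° = 142.1 − 75.787 = 66.313 N.

|H_y| ≈ 66.3 N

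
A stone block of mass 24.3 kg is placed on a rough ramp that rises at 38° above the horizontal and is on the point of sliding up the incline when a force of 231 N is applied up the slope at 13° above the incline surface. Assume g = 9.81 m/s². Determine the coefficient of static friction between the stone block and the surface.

μ ≈ 0.576

On the verge of sliding up the incline, friction is at its maximum μN and acts down the slope.
Perpendicular to incline: N = W cos 38° − P sin 13° = 187.8 − 51.96 = 135.9 N.
Along incline: P cos 13° − μN = W sin 38° → μ = −(W sin 38° − P cos 13°) / N = 0.5763.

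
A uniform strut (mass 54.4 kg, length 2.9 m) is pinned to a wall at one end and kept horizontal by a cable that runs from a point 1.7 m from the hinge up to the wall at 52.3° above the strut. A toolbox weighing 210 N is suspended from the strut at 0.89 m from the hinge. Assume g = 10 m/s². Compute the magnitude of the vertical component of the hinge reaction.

Take torques about the hinge: T sin 52.3° · 1.7 = 54.4×10×1.45 + 210×0.89 = 975.7 N·m.
So T = 975.7 / (0.7912 × 1.7) = 725.38 N.
ΣF_y = 0: H_y = (54.4×10 + 210) − T sin 52.3° = 754 − 573.94 = 180.06 N.

|H_y| ≈ 180 N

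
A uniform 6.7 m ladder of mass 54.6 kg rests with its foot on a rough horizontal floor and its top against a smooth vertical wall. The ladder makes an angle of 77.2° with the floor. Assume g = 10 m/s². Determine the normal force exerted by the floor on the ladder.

N_floor ≈ 546 N

ΣF_y = 0: N_floor = 54.6×10 = 546 N.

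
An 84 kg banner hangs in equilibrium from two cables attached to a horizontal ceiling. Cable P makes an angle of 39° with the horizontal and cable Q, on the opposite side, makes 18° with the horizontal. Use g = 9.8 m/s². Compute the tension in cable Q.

Weight W = 84 × 9.8 = 823.2 N acts straight down.
Horizontal: T_P cos 39° = T_Q cos 18°  →  T_P = 1.224 T_Q.
Vertical: T_P sin 39° + T_Q sin 18° = 823.2.
Substituting the horizontal relation into the vertical equation gives 1.079 T_Q = 823.2, so T_Q = 762.8 N.

T_Q ≈ 763 N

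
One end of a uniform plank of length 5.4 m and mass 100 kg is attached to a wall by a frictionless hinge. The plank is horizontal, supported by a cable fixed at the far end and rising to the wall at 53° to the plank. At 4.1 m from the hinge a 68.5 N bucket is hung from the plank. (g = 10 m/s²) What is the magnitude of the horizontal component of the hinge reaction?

Take torques about the hinge: T sin 53° · 5.4 = 100×10×2.7 + 68.5×4.1 = 2980.8 N·m.
So T = 2980.8 / (0.7986 × 5.4) = 691.19 N.
ΣF_x = 0: H_x = T cos 53° = 415.97 N.

H_x ≈ 416 N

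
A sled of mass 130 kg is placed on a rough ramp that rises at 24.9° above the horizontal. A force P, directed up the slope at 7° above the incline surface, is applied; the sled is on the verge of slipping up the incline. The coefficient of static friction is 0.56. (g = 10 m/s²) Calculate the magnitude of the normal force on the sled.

On the verge of sliding up the incline, friction equals μN and acts down the slope.
Perpendicular: N + P sin 7° = W cos 24.9° = 1179 N.
Along incline: P cos 7° = W sin 24.9° + μN  with W sin 24.9° = 547.3 N.
Solving the pair for P and N: P = 1138 N, N = 1040 N (and f = μN = 582.6 N).

N ≈ 1040 N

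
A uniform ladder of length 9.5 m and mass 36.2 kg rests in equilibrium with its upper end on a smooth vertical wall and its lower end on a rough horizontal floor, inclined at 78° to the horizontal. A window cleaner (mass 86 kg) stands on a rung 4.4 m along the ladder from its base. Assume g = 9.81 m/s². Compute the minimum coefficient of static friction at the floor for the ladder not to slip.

ΣF_y = 0: N_floor = 36.2×9.81 + 86×9.81 = 1198.8 N.
Torques about the foot: N_wall · 9.5 sin 78° = 36.2×9.81×4.75 cos 78° + 86×9.81×4.4 cos 78° → N_wall = 120.8 N.
ΣF_x = 0: f_floor = N_wall = 120.8 N.
μ_min = f_floor / N_floor = 120.8 / 1198.8 = 0.1008.

μ_min ≈ 0.101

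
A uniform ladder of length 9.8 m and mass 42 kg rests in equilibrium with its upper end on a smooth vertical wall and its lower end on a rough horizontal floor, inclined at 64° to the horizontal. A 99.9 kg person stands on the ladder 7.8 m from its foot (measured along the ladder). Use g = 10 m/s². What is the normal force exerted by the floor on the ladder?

ΣF_y = 0: N_floor = 42×10 + 99.9×10 = 1419 N.

N_floor ≈ 1420 N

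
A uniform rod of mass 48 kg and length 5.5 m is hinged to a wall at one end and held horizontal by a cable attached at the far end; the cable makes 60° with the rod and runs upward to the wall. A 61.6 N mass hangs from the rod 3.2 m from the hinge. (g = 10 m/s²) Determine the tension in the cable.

T ≈ 319 N

Take torques about the hinge: T sin 60° · 5.5 = 48×10×2.75 + 61.6×3.2 = 1517.1 N·m.
So T = 1517.1 / (0.8660 × 5.5) = 318.51 N.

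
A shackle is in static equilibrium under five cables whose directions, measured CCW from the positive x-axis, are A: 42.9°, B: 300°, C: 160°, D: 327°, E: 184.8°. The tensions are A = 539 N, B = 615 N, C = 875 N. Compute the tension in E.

T_E ≈ 76.2 N

Resolve: ΣF_x = 539 cos 42.9° + 615 cos 300° + 875 cos 160° + T_D cos 327° + T_E cos 184.8° = 0.
        ΣF_y = 539 sin 42.9° + 615 sin 300° + 875 sin 160° + T_D sin 327° + T_E sin 184.8° = 0.
The known terms sum to (-119.9, 133.6) N, so 0.8387 T_D − 0.9965 T_E = 119.9 and -0.5446 T_D − 0.0837 T_E = -133.6.
Solving simultaneously: T_D = 233.5 N, T_E = 76.23 N.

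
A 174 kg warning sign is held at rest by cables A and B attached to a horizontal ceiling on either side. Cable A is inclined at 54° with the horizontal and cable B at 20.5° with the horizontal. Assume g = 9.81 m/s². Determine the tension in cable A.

Weight W = 174 × 9.81 = 1707 N acts straight down.
Horizontal: T_A cos 54° = T_B cos 20.5°  →  T_B = 0.6275 T_A.
Vertical: T_A sin 54° + T_B sin 20.5° = 1707.
Substituting the horizontal relation into the vertical equation gives 1.029 T_A = 1707, so T_A = 1659 N.

T_A ≈ 1660 N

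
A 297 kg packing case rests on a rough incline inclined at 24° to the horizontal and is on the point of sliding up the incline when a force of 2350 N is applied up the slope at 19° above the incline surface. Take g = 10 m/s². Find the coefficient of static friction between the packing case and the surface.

On the verge of sliding up the incline, friction is at its maximum μN and acts down the slope.
Perpendicular to incline: N = W cos 24° − P sin 19° = 2713 − 765.1 = 1948 N.
Along incline: P cos 19° − μN = W sin 24° → μ = −(W sin 24° − P cos 19°) / N = 0.5205.

μ ≈ 0.520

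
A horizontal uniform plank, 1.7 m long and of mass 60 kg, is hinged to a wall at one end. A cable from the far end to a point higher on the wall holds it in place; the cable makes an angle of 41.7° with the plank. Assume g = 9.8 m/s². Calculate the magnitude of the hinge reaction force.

Take torques about the hinge: T sin 41.7° · 1.7 = 60×9.8×0.85 = 499.8 N·m.
So T = 499.8 / (0.6652 × 1.7) = 441.95 N.
ΣF_x = 0: H_x = T cos 41.7° = 329.98 N.
ΣF_y = 0: H_y = (60×9.8) − T sin 41.7° = 588 − 294 = 294 N.
|H| = √(H_x² + H_y²) = √((329.98)² + (294)²) = 441.95 N.

|H| ≈ 442 N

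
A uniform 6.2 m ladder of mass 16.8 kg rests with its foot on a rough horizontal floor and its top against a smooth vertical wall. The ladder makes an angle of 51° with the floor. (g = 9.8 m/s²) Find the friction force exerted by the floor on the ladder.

Torques about the foot: N_wall · 6.2 sin 51° = 16.8×9.8×3.1 cos 51° → N_wall = 66.661 N.
ΣF_x = 0: f_floor = N_wall = 66.661 N.

f ≈ 66.7 N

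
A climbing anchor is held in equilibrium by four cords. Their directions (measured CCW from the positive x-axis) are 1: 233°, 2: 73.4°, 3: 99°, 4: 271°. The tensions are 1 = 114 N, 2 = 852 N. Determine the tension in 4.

T_4 ≈ 2060 N

Resolve: ΣF_x = 114 cos 233° + 852 cos 73.4° + T_3 cos 99° + T_4 cos 271° = 0.
        ΣF_y = 114 sin 233° + 852 sin 73.4° + T_3 sin 99° + T_4 sin 271° = 0.
The known terms sum to (174.8, 725.4) N, so -0.1564 T_3 + 0.0175 T_4 = -174.8 and 0.9877 T_3 − 0.9998 T_4 = -725.4.
Solving simultaneously: T_3 = 1347 N, T_4 = 2056 N.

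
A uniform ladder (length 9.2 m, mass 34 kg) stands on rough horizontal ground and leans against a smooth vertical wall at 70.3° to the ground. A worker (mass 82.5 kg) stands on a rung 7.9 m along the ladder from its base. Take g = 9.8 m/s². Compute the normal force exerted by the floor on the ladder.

N_floor ≈ 1140 N

ΣF_y = 0: N_floor = 34×9.8 + 82.5×9.8 = 1141.7 N.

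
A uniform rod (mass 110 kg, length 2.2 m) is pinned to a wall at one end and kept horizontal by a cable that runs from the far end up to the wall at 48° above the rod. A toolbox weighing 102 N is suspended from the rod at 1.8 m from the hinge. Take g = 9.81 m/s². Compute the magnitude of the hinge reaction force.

Take torques about the hinge: T sin 48° · 2.2 = 110×9.81×1.1 + 102×1.8 = 1370.6 N·m.
So T = 1370.6 / (0.7431 × 2.2) = 838.34 N.
ΣF_x = 0: H_x = T cos 48° = 560.96 N.
ΣF_y = 0: H_y = (110×9.81 + 102) − T sin 48° = 1181.1 − 623 = 558.1 N.
|H| = √(H_x² + H_y²) = √((560.96)² + (558.1)²) = 791.29 N.

|H| ≈ 791 N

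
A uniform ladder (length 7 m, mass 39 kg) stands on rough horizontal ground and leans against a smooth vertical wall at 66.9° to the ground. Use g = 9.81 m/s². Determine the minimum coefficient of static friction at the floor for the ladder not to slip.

ΣF_y = 0: N_floor = 39×9.81 = 382.59 N.
Torques about the foot: N_wall · 7 sin 66.9° = 39×9.81×3.5 cos 66.9° → N_wall = 81.594 N.
ΣF_x = 0: f_floor = N_wall = 81.594 N.
μ_min = f_floor / N_floor = 81.594 / 382.59 = 0.2133.

μ_min ≈ 0.213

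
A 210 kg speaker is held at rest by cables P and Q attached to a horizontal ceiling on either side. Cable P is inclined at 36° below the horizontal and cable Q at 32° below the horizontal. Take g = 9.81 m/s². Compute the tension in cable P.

T_P ≈ 1880 N

Weight W = 210 × 9.81 = 2060 N acts straight down.
Horizontal: T_P cos 36° = T_Q cos 32°  →  T_Q = 0.954 T_P.
Vertical: T_P sin 36° + T_Q sin 32° = 2060.
Substituting the horizontal relation into the vertical equation gives 1.093 T_P = 2060, so T_P = 1884 N.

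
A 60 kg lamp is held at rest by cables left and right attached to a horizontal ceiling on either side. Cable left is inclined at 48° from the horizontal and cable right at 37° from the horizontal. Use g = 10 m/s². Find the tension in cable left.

T_left ≈ 481 N

Weight W = 60 × 10 = 600 N acts straight down.
Horizontal: T_left cos 48° = T_right cos 37°  →  T_right = 0.8378 T_left.
Vertical: T_left sin 48° + T_right sin 37° = 600.
Substituting the horizontal relation into the vertical equation gives 1.247 T_left = 600, so T_left = 481 N.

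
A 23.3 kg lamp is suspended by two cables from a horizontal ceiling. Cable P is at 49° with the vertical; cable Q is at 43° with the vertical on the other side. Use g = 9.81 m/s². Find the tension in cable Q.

T_Q ≈ 173 N

Angles from the horizontal: cable P is 90° − 49° = 41°, cable Q is 90° − 43° = 47°.
Weight W = 23.3 × 9.81 = 228.6 N acts straight down.
Horizontal: T_P cos 41° = T_Q cos 47°  →  T_P = 0.9037 T_Q.
Vertical: T_P sin 41° + T_Q sin 47° = 228.6.
Substituting the horizontal relation into the vertical equation gives 1.324 T_Q = 228.6, so T_Q = 172.6 N.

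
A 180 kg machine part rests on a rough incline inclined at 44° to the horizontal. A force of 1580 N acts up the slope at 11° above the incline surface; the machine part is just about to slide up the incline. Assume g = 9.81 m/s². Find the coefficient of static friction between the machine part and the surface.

μ ≈ 0.335

On the verge of sliding up the incline, friction is at its maximum μN and acts down the slope.
Perpendicular to incline: N = W cos 44° − P sin 11° = 1270 − 301.5 = 968.7 N.
Along incline: P cos 11° − μN = W sin 44° → μ = −(W sin 44° − P cos 11°) / N = 0.3348.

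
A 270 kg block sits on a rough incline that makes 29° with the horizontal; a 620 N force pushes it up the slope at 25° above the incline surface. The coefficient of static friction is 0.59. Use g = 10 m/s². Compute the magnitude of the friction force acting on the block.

Axes along / perpendicular to the incline. W sin 29° = 1309 N down-slope; W cos 29° = 2361 N into the surface.
Perpendicular: N = W cos 29° − P sin 25° = 2361 − 262 = 2099 N.
Along incline: P cos 25° + f = W sin 29° (friction acts up-slope) → f = 1309 − 561.9 = 747.1 N.
|f| = 747.1 N ≤ μN = 1239 N, so the block is indeed static.

f ≈ 747 N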